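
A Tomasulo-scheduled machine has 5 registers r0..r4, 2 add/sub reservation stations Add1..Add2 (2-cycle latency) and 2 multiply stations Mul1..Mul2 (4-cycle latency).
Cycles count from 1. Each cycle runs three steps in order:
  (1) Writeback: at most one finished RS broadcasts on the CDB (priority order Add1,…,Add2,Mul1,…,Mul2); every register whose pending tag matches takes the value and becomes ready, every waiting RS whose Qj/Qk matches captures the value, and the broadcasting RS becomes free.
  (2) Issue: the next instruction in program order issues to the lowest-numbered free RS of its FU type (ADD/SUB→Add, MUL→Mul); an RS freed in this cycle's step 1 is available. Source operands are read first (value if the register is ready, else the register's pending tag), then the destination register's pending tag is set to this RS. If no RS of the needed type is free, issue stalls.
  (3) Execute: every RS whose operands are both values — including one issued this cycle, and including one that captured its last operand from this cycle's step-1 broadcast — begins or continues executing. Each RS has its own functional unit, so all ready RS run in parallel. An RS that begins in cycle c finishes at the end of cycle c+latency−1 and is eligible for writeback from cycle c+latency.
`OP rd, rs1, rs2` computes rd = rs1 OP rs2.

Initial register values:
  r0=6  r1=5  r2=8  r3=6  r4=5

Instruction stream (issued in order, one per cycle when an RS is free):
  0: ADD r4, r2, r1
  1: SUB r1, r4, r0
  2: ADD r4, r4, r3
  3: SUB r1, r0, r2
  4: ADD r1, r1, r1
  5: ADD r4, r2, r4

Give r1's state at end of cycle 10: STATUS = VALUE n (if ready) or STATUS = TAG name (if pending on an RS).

  c1: issue ADD r4<-Add1  regs: r0:6,r1:5,r2:8,r3:6,r4:Add1
  c2: issue SUB r1<-Add2  regs: r0:6,r1:Add2,r2:8,r3:6,r4:Add1
  c3: CDB Add1=13; issue ADD r4<-Add1  regs: r0:6,r1:Add2,r2:8,r3:6,r4:Add1
  c4: stall  regs: r0:6,r1:Add2,r2:8,r3:6,r4:Add1
  c5: CDB Add1=19; issue SUB r1<-Add1  regs: r0:6,r1:Add1,r2:8,r3:6,r4:19
  c6: CDB Add2=7; issue ADD r1<-Add2  regs: r0:6,r1:Add2,r2:8,r3:6,r4:19
  c7: CDB Add1=-2; issue ADD r4<-Add1  regs: r0:6,r1:Add2,r2:8,r3:6,r4:Add1
  c8: -  regs: r0:6,r1:Add2,r2:8,r3:6,r4:Add1
  c9: CDB Add1=27  regs: r0:6,r1:Add2,r2:8,r3:6,r4:27
  c10: CDB Add2=-4  regs: r0:6,r1:-4,r2:8,r3:6,r4:27

STATUS = VALUE -4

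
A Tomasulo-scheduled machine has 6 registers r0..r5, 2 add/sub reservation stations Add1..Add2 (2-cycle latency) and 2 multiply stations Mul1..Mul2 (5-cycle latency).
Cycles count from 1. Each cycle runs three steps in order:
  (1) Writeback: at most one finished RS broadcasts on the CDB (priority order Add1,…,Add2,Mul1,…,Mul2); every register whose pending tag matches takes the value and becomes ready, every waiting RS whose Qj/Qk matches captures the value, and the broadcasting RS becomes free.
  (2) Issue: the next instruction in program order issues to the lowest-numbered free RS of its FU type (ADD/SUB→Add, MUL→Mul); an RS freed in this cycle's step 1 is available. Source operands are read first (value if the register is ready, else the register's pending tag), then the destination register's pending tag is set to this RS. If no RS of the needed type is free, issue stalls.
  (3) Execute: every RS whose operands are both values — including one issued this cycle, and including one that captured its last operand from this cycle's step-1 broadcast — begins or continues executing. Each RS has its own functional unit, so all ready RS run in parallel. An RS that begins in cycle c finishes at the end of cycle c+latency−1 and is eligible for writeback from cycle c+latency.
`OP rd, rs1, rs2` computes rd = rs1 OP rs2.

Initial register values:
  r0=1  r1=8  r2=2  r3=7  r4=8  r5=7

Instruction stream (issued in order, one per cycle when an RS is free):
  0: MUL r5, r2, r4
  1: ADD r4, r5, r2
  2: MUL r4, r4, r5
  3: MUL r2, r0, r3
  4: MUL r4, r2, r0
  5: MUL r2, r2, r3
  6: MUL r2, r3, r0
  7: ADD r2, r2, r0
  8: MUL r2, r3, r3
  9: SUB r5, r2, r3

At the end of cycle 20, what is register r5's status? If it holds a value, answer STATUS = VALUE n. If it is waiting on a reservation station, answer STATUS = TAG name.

  c1: issue MUL r5<-Mul1  regs: r0:1,r1:8,r2:2,r3:7,r4:8,r5:Mul1
  c2: issue ADD r4<-Add1  regs: r0:1,r1:8,r2:2,r3:7,r4:Add1,r5:Mul1
  c3: issue MUL r4<-Mul2  regs: r0:1,r1:8,r2:2,r3:7,r4:Mul2,r5:Mul1
  c4: stall  regs: r0:1,r1:8,r2:2,r3:7,r4:Mul2,r5:Mul1
  c5: stall  regs: r0:1,r1:8,r2:2,r3:7,r4:Mul2,r5:Mul1
  c6: CDB Mul1=16; issue MUL r2<-Mul1  regs: r0:1,r1:8,r2:Mul1,r3:7,r4:Mul2,r5:16
  c7: stall  regs: r0:1,r1:8,r2:Mul1,r3:7,r4:Mul2,r5:16
  c8: CDB Add1=18; stall  regs: r0:1,r1:8,r2:Mul1,r3:7,r4:Mul2,r5:16
  c9: stall  regs: r0:1,r1:8,r2:Mul1,r3:7,r4:Mul2,r5:16
  c10: stall  regs: r0:1,r1:8,r2:Mul1,r3:7,r4:Mul2,r5:16
  c11: CDB Mul1=7; issue MUL r4<-Mul1  regs: r0:1,r1:8,r2:7,r3:7,r4:Mul1,r5:16
  c12: stall  regs: r0:1,r1:8,r2:7,r3:7,r4:Mul1,r5:16
  c13: CDB Mul2=288; issue MUL r2<-Mul2  regs: r0:1,r1:8,r2:Mul2,r3:7,r4:Mul1,r5:16
  c14: stall  regs: r0:1,r1:8,r2:Mul2,r3:7,r4:Mul1,r5:16
  c15: stall  regs: r0:1,r1:8,r2:Mul2,r3:7,r4:Mul1,r5:16
  c16: CDB Mul1=7; issue MUL r2<-Mul1  regs: r0:1,r1:8,r2:Mul1,r3:7,r4:7,r5:16
  c17: issue ADD r2<-Add1  regs: r0:1,r1:8,r2:Add1,r3:7,r4:7,r5:16
  c18: CDB Mul2=49; issue MUL r2<-Mul2  regs: r0:1,r1:8,r2:Mul2,r3:7,r4:7,r5:16
  c19: issue SUB r5<-Add2  regs: r0:1,r1:8,r2:Mul2,r3:7,r4:7,r5:Add2
  c20: -  regs: r0:1,r1:8,r2:Mul2,r3:7,r4:7,r5:Add2

STATUS = TAG Add2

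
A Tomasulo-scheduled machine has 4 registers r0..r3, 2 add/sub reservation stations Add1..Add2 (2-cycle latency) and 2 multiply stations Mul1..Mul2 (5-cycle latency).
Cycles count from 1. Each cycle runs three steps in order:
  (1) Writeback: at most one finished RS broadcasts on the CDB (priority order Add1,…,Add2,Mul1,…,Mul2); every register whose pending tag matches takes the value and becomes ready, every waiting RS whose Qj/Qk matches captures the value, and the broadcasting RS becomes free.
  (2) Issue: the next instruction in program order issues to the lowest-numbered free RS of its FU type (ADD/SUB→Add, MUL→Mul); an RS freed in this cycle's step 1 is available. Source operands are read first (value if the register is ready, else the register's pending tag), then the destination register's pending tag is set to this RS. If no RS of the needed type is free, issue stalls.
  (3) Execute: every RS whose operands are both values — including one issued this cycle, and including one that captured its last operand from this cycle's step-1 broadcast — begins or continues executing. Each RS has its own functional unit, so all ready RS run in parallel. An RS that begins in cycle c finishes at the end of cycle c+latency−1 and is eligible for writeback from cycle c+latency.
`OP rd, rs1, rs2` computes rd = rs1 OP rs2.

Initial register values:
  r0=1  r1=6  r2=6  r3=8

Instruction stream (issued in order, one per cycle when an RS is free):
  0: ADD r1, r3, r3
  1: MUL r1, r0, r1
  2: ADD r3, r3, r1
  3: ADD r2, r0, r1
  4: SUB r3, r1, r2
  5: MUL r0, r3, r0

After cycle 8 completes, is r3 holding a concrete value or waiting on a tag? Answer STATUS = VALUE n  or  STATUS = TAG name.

  c1: issue ADD r1<-Add1  regs: r0:1,r1:Add1,r2:6,r3:8
  c2: issue MUL r1<-Mul1  regs: r0:1,r1:Mul1,r2:6,r3:8
  c3: CDB Add1=16; issue ADD r3<-Add1  regs: r0:1,r1:Mul1,r2:6,r3:Add1
  c4: issue ADD r2<-Add2  regs: r0:1,r1:Mul1,r2:Add2,r3:Add1
  c5: stall  regs: r0:1,r1:Mul1,r2:Add2,r3:Add1
  c6: stall  regs: r0:1,r1:Mul1,r2:Add2,r3:Add1
  c7: stall  regs: r0:1,r1:Mul1,r2:Add2,r3:Add1
  c8: CDB Mul1=16; stall  regs: r0:1,r1:16,r2:Add2,r3:Add1

STATUS = TAG Add1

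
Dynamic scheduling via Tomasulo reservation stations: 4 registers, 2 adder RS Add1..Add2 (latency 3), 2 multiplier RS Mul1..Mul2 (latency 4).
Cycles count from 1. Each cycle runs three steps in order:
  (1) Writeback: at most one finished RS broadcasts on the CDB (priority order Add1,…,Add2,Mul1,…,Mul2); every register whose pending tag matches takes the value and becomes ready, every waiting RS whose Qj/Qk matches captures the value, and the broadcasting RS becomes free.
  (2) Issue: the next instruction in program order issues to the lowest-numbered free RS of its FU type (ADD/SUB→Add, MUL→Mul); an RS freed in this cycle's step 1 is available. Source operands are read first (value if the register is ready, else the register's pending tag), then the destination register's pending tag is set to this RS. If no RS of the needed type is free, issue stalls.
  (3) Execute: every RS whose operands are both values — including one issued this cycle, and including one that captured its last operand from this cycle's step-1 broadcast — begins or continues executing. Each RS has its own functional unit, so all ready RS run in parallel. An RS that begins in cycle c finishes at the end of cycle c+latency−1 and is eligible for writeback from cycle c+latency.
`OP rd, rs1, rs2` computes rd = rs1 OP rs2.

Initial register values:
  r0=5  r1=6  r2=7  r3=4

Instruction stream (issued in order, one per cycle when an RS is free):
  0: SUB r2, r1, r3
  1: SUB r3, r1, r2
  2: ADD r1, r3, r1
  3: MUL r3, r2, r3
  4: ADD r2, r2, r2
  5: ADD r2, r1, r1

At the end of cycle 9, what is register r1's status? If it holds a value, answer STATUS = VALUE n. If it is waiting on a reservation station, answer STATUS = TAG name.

c1: issue SUB r2<-Add1 | r0:5,r1:6,r2:Add1,r3:4
c2: issue SUB r3<-Add2 | r0:5,r1:6,r2:Add1,r3:Add2
c3: stall | r0:5,r1:6,r2:Add1,r3:Add2
c4: CDB Add1=2; issue ADD r1<-Add1 | r0:5,r1:Add1,r2:2,r3:Add2
c5: issue MUL r3<-Mul1 | r0:5,r1:Add1,r2:2,r3:Mul1
c6: stall | r0:5,r1:Add1,r2:2,r3:Mul1
c7: CDB Add2=4; issue ADD r2<-Add2 | r0:5,r1:Add1,r2:Add2,r3:Mul1
c8: stall | r0:5,r1:Add1,r2:Add2,r3:Mul1
c9: stall | r0:5,r1:Add1,r2:Add2,r3:Mul1

STATUS = TAG Add1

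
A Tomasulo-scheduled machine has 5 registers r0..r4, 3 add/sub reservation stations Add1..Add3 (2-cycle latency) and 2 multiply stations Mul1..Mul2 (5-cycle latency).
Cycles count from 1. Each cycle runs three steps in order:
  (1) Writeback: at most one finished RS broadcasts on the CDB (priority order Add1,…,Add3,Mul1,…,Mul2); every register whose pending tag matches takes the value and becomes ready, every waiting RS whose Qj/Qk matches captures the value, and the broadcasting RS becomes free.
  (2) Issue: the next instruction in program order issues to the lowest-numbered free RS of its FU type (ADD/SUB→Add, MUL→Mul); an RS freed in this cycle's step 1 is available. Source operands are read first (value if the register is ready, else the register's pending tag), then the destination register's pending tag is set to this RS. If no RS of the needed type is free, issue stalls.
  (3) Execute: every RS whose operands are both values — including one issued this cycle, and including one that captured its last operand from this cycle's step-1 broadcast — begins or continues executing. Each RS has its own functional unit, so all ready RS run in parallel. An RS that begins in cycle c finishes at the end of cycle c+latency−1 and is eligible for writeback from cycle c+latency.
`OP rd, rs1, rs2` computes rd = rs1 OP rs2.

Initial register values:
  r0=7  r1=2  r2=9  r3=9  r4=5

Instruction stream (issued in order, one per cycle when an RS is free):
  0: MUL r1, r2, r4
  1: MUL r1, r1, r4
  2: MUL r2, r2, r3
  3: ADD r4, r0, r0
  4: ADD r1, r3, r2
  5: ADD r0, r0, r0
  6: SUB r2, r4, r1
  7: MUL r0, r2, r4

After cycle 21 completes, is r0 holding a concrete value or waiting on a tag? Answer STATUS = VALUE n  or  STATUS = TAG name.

cycle 1: issue MUL r1<-Mul1 // r0:7,r1:Mul1,r2:9,r3:9,r4:5
cycle 2: issue MUL r1<-Mul2 // r0:7,r1:Mul2,r2:9,r3:9,r4:5
cycle 3: stall // r0:7,r1:Mul2,r2:9,r3:9,r4:5
cycle 4: stall // r0:7,r1:Mul2,r2:9,r3:9,r4:5
cycle 5: stall // r0:7,r1:Mul2,r2:9,r3:9,r4:5
cycle 6: CDB Mul1=45; issue MUL r2<-Mul1 // r0:7,r1:Mul2,r2:Mul1,r3:9,r4:5
cycle 7: issue ADD r4<-Add1 // r0:7,r1:Mul2,r2:Mul1,r3:9,r4:Add1
cycle 8: issue ADD r1<-Add2 // r0:7,r1:Add2,r2:Mul1,r3:9,r4:Add1
cycle 9: CDB Add1=14; issue ADD r0<-Add1 // r0:Add1,r1:Add2,r2:Mul1,r3:9,r4:14
cycle 10: issue SUB r2<-Add3 // r0:Add1,r1:Add2,r2:Add3,r3:9,r4:14
cycle 11: CDB Add1=14; stall // r0:14,r1:Add2,r2:Add3,r3:9,r4:14
cycle 12: CDB Mul1=81; issue MUL r0<-Mul1 // r0:Mul1,r1:Add2,r2:Add3,r3:9,r4:14
cycle 13: CDB Mul2=225 // r0:Mul1,r1:Add2,r2:Add3,r3:9,r4:14
cycle 14: CDB Add2=90 // r0:Mul1,r1:90,r2:Add3,r3:9,r4:14
cycle 15: - // r0:Mul1,r1:90,r2:Add3,r3:9,r4:14
cycle 16: CDB Add3=-76 // r0:Mul1,r1:90,r2:-76,r3:9,r4:14
cycle 17: - // r0:Mul1,r1:90,r2:-76,r3:9,r4:14
cycle 18: - // r0:Mul1,r1:90,r2:-76,r3:9,r4:14
cycle 19: - // r0:Mul1,r1:90,r2:-76,r3:9,r4:14
cycle 20: - // r0:Mul1,r1:90,r2:-76,r3:9,r4:14
cycle 21: CDB Mul1=-1064 // r0:-1064,r1:90,r2:-76,r3:9,r4:14

STATUS = VALUE -1064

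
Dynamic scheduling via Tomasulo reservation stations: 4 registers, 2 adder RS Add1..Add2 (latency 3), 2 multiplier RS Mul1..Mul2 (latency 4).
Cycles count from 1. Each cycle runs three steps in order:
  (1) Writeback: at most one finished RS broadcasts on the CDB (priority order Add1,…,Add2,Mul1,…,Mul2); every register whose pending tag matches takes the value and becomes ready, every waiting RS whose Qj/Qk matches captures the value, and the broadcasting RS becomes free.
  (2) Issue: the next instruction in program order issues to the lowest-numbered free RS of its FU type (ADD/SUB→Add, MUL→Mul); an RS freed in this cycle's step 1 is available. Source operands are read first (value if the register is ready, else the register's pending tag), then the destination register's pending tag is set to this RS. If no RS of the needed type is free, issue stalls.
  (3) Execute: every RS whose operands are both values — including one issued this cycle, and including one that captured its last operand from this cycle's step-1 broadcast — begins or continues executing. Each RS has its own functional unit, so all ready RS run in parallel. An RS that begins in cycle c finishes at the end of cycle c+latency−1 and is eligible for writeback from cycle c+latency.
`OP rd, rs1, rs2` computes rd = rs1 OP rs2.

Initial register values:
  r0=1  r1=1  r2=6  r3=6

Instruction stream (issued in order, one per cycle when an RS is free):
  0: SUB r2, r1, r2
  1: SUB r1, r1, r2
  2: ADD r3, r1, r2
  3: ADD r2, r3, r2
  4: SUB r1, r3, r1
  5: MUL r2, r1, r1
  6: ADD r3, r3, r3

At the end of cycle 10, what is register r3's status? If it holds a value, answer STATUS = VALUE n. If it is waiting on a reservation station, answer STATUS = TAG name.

c1: issue SUB r2<-Add1 | r0:1,r1:1,r2:Add1,r3:6
c2: issue SUB r1<-Add2 | r0:1,r1:Add2,r2:Add1,r3:6
c3: stall | r0:1,r1:Add2,r2:Add1,r3:6
c4: CDB Add1=-5; issue ADD r3<-Add1 | r0:1,r1:Add2,r2:-5,r3:Add1
c5: stall | r0:1,r1:Add2,r2:-5,r3:Add1
c6: stall | r0:1,r1:Add2,r2:-5,r3:Add1
c7: CDB Add2=6; issue ADD r2<-Add2 | r0:1,r1:6,r2:Add2,r3:Add1
c8: stall | r0:1,r1:6,r2:Add2,r3:Add1
c9: stall | r0:1,r1:6,r2:Add2,r3:Add1
c10: CDB Add1=1; issue SUB r1<-Add1 | r0:1,r1:Add1,r2:Add2,r3:1

STATUS = VALUE 1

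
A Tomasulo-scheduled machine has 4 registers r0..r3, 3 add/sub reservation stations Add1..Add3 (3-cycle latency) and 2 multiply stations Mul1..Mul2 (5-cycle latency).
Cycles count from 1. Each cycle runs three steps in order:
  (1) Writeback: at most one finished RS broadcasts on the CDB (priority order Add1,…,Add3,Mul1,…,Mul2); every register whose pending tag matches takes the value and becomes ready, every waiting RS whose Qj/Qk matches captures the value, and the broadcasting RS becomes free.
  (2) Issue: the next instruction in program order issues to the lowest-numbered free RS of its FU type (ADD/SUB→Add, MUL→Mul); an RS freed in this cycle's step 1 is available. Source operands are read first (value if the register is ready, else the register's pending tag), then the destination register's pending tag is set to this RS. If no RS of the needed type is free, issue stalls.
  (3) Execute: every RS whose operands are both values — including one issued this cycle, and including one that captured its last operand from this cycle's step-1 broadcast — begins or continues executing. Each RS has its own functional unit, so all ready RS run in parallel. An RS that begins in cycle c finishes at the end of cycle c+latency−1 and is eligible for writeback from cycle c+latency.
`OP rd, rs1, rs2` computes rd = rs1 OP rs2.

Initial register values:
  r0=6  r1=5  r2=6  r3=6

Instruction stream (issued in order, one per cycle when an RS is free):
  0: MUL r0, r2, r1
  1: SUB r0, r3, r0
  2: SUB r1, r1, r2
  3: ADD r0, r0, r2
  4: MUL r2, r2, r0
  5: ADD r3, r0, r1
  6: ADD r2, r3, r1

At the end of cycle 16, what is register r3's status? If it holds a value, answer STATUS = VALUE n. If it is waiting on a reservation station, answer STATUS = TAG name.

cycle 1: issue MUL r0<-Mul1 // r0:Mul1,r1:5,r2:6,r3:6
cycle 2: issue SUB r0<-Add1 // r0:Add1,r1:5,r2:6,r3:6
cycle 3: issue SUB r1<-Add2 // r0:Add1,r1:Add2,r2:6,r3:6
cycle 4: issue ADD r0<-Add3 // r0:Add3,r1:Add2,r2:6,r3:6
cycle 5: issue MUL r2<-Mul2 // r0:Add3,r1:Add2,r2:Mul2,r3:6
cycle 6: CDB Add2=-1; issue ADD r3<-Add2 // r0:Add3,r1:-1,r2:Mul2,r3:Add2
cycle 7: CDB Mul1=30; stall // r0:Add3,r1:-1,r2:Mul2,r3:Add2
cycle 8: stall // r0:Add3,r1:-1,r2:Mul2,r3:Add2
cycle 9: stall // r0:Add3,r1:-1,r2:Mul2,r3:Add2
cycle 10: CDB Add1=-24; issue ADD r2<-Add1 // r0:Add3,r1:-1,r2:Add1,r3:Add2
cycle 11: - // r0:Add3,r1:-1,r2:Add1,r3:Add2
cycle 12: - // r0:Add3,r1:-1,r2:Add1,r3:Add2
cycle 13: CDB Add3=-18 // r0:-18,r1:-1,r2:Add1,r3:Add2
cycle 14: - // r0:-18,r1:-1,r2:Add1,r3:Add2
cycle 15: - // r0:-18,r1:-1,r2:Add1,r3:Add2
cycle 16: CDB Add2=-19 // r0:-18,r1:-1,r2:Add1,r3:-19

STATUS = VALUE -19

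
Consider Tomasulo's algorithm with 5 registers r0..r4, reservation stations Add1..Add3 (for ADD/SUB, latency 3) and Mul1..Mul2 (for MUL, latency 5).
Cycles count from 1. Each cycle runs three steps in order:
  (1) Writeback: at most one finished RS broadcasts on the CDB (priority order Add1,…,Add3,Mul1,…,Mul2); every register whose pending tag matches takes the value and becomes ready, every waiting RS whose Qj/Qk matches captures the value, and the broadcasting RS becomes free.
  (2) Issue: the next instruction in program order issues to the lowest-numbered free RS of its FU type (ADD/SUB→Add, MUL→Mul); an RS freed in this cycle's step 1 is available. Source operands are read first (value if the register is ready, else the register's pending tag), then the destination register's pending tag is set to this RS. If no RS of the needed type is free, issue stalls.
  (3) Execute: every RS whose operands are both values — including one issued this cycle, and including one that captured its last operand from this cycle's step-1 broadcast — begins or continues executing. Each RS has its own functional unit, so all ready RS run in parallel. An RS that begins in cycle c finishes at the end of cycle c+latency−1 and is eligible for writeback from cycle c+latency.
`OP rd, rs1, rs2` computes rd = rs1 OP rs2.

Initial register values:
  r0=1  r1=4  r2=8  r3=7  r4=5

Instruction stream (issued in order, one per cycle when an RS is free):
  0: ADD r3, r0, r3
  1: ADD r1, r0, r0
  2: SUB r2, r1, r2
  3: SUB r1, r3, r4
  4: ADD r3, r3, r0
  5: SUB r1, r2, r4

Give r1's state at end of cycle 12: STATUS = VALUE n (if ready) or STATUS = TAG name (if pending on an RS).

c1: issue ADD r3<-Add1 | r0:1,r1:4,r2:8,r3:Add1,r4:5
c2: issue ADD r1<-Add2 | r0:1,r1:Add2,r2:8,r3:Add1,r4:5
c3: issue SUB r2<-Add3 | r0:1,r1:Add2,r2:Add3,r3:Add1,r4:5
c4: CDB Add1=8; issue SUB r1<-Add1 | r0:1,r1:Add1,r2:Add3,r3:8,r4:5
c5: CDB Add2=2; issue ADD r3<-Add2 | r0:1,r1:Add1,r2:Add3,r3:Add2,r4:5
c6: stall | r0:1,r1:Add1,r2:Add3,r3:Add2,r4:5
c7: CDB Add1=3; issue SUB r1<-Add1 | r0:1,r1:Add1,r2:Add3,r3:Add2,r4:5
c8: CDB Add2=9 | r0:1,r1:Add1,r2:Add3,r3:9,r4:5
c9: CDB Add3=-6 | r0:1,r1:Add1,r2:-6,r3:9,r4:5
c10: - | r0:1,r1:Add1,r2:-6,r3:9,r4:5
c11: - | r0:1,r1:Add1,r2:-6,r3:9,r4:5
c12: CDB Add1=-11 | r0:1,r1:-11,r2:-6,r3:9,r4:5

STATUS = VALUE -11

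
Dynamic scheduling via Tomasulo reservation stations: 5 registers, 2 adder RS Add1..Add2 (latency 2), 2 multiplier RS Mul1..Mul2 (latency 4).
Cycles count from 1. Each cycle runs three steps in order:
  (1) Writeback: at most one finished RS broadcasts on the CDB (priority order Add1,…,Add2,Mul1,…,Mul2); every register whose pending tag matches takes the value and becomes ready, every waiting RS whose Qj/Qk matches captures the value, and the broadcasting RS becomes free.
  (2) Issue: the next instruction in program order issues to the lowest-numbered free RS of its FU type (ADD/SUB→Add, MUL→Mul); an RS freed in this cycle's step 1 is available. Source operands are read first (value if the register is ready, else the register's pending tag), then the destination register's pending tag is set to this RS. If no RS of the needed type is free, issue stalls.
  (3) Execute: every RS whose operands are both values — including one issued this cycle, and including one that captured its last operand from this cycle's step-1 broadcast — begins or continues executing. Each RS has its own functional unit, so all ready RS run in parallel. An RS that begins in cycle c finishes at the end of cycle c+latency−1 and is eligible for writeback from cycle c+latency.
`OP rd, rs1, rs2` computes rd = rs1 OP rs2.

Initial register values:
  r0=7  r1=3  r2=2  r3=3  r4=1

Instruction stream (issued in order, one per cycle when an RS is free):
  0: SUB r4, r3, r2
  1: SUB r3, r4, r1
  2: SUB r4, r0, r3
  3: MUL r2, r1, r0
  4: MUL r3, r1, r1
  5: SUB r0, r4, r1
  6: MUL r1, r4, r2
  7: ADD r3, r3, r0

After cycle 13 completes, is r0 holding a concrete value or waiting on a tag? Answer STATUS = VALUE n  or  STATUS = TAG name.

c1: issue SUB r4<-Add1 | r0:7,r1:3,r2:2,r3:3,r4:Add1
c2: issue SUB r3<-Add2 | r0:7,r1:3,r2:2,r3:Add2,r4:Add1
c3: CDB Add1=1; issue SUB r4<-Add1 | r0:7,r1:3,r2:2,r3:Add2,r4:Add1
c4: issue MUL r2<-Mul1 | r0:7,r1:3,r2:Mul1,r3:Add2,r4:Add1
c5: CDB Add2=-2; issue MUL r3<-Mul2 | r0:7,r1:3,r2:Mul1,r3:Mul2,r4:Add1
c6: issue SUB r0<-Add2 | r0:Add2,r1:3,r2:Mul1,r3:Mul2,r4:Add1
c7: CDB Add1=9; stall | r0:Add2,r1:3,r2:Mul1,r3:Mul2,r4:9
c8: CDB Mul1=21; issue MUL r1<-Mul1 | r0:Add2,r1:Mul1,r2:21,r3:Mul2,r4:9
c9: CDB Add2=6; issue ADD r3<-Add1 | r0:6,r1:Mul1,r2:21,r3:Add1,r4:9
c10: CDB Mul2=9 | r0:6,r1:Mul1,r2:21,r3:Add1,r4:9
c11: - | r0:6,r1:Mul1,r2:21,r3:Add1,r4:9
c12: CDB Add1=15 | r0:6,r1:Mul1,r2:21,r3:15,r4:9
c13: CDB Mul1=189 | r0:6,r1:189,r2:21,r3:15,r4:9

STATUS = VALUE 6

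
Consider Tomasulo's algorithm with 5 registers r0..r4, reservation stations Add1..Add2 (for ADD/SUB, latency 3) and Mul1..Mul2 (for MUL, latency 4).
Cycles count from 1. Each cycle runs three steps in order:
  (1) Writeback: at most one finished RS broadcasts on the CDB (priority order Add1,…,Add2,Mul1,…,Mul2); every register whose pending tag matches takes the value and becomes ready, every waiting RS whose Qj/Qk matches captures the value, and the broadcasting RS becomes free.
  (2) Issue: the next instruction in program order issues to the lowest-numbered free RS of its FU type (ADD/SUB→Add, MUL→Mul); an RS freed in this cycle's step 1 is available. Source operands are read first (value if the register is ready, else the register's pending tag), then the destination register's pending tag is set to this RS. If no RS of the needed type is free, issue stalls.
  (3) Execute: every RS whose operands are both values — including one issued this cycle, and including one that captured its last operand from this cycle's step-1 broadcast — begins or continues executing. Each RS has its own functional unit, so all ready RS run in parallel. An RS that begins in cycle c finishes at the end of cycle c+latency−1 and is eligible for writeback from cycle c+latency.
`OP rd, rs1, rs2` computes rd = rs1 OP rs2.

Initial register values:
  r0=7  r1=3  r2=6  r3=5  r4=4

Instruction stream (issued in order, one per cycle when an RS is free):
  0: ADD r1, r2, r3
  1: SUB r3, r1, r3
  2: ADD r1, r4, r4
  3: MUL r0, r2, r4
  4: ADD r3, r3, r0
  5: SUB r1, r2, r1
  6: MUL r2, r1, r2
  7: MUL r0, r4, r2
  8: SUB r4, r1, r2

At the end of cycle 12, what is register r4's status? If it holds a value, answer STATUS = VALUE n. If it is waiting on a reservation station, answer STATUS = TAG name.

STATUS = TAG Add2

cycle 1: issue ADD r1<-Add1 // r0:7,r1:Add1,r2:6,r3:5,r4:4
cycle 2: issue SUB r3<-Add2 // r0:7,r1:Add1,r2:6,r3:Add2,r4:4
cycle 3: stall // r0:7,r1:Add1,r2:6,r3:Add2,r4:4
cycle 4: CDB Add1=11; issue ADD r1<-Add1 // r0:7,r1:Add1,r2:6,r3:Add2,r4:4
cycle 5: issue MUL r0<-Mul1 // r0:Mul1,r1:Add1,r2:6,r3:Add2,r4:4
cycle 6: stall // r0:Mul1,r1:Add1,r2:6,r3:Add2,r4:4
cycle 7: CDB Add1=8; issue ADD r3<-Add1 // r0:Mul1,r1:8,r2:6,r3:Add1,r4:4
cycle 8: CDB Add2=6; issue SUB r1<-Add2 // r0:Mul1,r1:Add2,r2:6,r3:Add1,r4:4
cycle 9: CDB Mul1=24; issue MUL r2<-Mul1 // r0:24,r1:Add2,r2:Mul1,r3:Add1,r4:4
cycle 10: issue MUL r0<-Mul2 // r0:Mul2,r1:Add2,r2:Mul1,r3:Add1,r4:4
cycle 11: CDB Add2=-2; issue SUB r4<-Add2 // r0:Mul2,r1:-2,r2:Mul1,r3:Add1,r4:Add2
cycle 12: CDB Add1=30 // r0:Mul2,r1:-2,r2:Mul1,r3:30,r4:Add2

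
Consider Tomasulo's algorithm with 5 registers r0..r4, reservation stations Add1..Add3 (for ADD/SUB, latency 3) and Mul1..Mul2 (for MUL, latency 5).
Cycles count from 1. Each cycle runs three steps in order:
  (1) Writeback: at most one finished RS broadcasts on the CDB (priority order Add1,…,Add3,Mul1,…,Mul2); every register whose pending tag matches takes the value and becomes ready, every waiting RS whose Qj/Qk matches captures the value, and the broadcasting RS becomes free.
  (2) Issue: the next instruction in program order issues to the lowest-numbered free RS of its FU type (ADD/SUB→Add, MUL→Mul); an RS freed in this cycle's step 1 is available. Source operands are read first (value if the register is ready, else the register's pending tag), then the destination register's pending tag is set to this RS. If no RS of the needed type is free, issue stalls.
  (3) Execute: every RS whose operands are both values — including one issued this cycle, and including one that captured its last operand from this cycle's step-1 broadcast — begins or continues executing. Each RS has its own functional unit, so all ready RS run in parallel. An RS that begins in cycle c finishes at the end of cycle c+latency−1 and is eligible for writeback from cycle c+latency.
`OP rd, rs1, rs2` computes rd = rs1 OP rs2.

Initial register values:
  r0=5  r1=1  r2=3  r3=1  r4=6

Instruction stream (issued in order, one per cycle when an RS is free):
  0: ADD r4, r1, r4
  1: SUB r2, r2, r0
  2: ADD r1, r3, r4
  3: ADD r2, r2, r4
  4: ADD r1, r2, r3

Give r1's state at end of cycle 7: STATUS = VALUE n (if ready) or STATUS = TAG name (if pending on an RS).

c1: issue ADD r4<-Add1 | r0:5,r1:1,r2:3,r3:1,r4:Add1
c2: issue SUB r2<-Add2 | r0:5,r1:1,r2:Add2,r3:1,r4:Add1
c3: issue ADD r1<-Add3 | r0:5,r1:Add3,r2:Add2,r3:1,r4:Add1
c4: CDB Add1=7; issue ADD r2<-Add1 | r0:5,r1:Add3,r2:Add1,r3:1,r4:7
c5: CDB Add2=-2; issue ADD r1<-Add2 | r0:5,r1:Add2,r2:Add1,r3:1,r4:7
c6: - | r0:5,r1:Add2,r2:Add1,r3:1,r4:7
c7: CDB Add3=8 | r0:5,r1:Add2,r2:Add1,r3:1,r4:7

STATUS = TAG Add2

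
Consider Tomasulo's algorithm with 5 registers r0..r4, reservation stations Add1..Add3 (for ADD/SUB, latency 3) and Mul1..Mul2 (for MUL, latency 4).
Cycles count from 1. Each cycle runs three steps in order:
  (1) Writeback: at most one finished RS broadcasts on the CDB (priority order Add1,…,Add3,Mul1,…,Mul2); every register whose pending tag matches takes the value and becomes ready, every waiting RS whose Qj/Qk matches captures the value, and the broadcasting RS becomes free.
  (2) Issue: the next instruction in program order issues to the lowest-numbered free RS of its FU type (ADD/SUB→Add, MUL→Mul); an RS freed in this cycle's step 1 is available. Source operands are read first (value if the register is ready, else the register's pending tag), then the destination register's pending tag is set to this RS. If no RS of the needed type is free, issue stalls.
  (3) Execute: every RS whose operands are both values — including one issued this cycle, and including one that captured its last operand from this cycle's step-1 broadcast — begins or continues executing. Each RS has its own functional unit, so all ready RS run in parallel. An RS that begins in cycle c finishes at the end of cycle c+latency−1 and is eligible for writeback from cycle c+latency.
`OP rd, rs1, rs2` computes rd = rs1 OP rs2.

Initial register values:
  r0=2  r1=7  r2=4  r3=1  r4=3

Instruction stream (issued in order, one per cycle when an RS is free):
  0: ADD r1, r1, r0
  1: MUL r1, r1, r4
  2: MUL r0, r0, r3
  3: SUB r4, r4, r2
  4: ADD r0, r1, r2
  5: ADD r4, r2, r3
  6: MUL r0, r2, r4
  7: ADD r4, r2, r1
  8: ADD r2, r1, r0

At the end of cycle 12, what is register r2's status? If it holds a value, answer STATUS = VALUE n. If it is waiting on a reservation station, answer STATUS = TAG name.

cycle 1: issue ADD r1<-Add1 // r0:2,r1:Add1,r2:4,r3:1,r4:3
cycle 2: issue MUL r1<-Mul1 // r0:2,r1:Mul1,r2:4,r3:1,r4:3
cycle 3: issue MUL r0<-Mul2 // r0:Mul2,r1:Mul1,r2:4,r3:1,r4:3
cycle 4: CDB Add1=9; issue SUB r4<-Add1 // r0:Mul2,r1:Mul1,r2:4,r3:1,r4:Add1
cycle 5: issue ADD r0<-Add2 // r0:Add2,r1:Mul1,r2:4,r3:1,r4:Add1
cycle 6: issue ADD r4<-Add3 // r0:Add2,r1:Mul1,r2:4,r3:1,r4:Add3
cycle 7: CDB Add1=-1; stall // r0:Add2,r1:Mul1,r2:4,r3:1,r4:Add3
cycle 8: CDB Mul1=27; issue MUL r0<-Mul1 // r0:Mul1,r1:27,r2:4,r3:1,r4:Add3
cycle 9: CDB Add3=5; issue ADD r4<-Add1 // r0:Mul1,r1:27,r2:4,r3:1,r4:Add1
cycle 10: CDB Mul2=2; issue ADD r2<-Add3 // r0:Mul1,r1:27,r2:Add3,r3:1,r4:Add1
cycle 11: CDB Add2=31 // r0:Mul1,r1:27,r2:Add3,r3:1,r4:Add1
cycle 12: CDB Add1=31 // r0:Mul1,r1:27,r2:Add3,r3:1,r4:31

STATUS = TAG Add3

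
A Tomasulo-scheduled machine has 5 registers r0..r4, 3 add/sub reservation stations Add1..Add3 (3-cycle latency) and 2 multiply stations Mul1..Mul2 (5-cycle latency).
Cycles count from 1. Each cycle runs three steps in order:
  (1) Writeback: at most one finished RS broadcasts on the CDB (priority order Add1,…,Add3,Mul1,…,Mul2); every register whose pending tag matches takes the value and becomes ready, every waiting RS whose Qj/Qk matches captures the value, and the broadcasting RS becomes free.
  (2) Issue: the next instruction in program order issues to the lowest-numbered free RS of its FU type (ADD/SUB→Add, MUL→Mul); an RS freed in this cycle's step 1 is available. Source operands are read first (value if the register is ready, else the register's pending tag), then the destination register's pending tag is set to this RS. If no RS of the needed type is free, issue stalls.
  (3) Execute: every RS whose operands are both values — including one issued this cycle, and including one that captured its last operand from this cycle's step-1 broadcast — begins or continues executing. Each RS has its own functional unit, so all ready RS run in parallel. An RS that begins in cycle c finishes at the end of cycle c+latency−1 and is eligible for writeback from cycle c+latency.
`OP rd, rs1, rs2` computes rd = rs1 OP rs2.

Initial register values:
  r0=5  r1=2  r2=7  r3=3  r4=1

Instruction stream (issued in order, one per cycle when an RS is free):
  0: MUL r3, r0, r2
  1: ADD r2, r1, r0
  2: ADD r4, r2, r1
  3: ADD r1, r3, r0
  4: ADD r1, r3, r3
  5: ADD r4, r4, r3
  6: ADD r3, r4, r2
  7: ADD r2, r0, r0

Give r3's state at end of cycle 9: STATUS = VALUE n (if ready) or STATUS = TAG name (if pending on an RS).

STATUS = TAG Add1

  c1: issue MUL r3<-Mul1  regs: r0:5,r1:2,r2:7,r3:Mul1,r4:1
  c2: issue ADD r2<-Add1  regs: r0:5,r1:2,r2:Add1,r3:Mul1,r4:1
  c3: issue ADD r4<-Add2  regs: r0:5,r1:2,r2:Add1,r3:Mul1,r4:Add2
  c4: issue ADD r1<-Add3  regs: r0:5,r1:Add3,r2:Add1,r3:Mul1,r4:Add2
  c5: CDB Add1=7; issue ADD r1<-Add1  regs: r0:5,r1:Add1,r2:7,r3:Mul1,r4:Add2
  c6: CDB Mul1=35; stall  regs: r0:5,r1:Add1,r2:7,r3:35,r4:Add2
  c7: stall  regs: r0:5,r1:Add1,r2:7,r3:35,r4:Add2
  c8: CDB Add2=9; issue ADD r4<-Add2  regs: r0:5,r1:Add1,r2:7,r3:35,r4:Add2
  c9: CDB Add1=70; issue ADD r3<-Add1  regs: r0:5,r1:70,r2:7,r3:Add1,r4:Add2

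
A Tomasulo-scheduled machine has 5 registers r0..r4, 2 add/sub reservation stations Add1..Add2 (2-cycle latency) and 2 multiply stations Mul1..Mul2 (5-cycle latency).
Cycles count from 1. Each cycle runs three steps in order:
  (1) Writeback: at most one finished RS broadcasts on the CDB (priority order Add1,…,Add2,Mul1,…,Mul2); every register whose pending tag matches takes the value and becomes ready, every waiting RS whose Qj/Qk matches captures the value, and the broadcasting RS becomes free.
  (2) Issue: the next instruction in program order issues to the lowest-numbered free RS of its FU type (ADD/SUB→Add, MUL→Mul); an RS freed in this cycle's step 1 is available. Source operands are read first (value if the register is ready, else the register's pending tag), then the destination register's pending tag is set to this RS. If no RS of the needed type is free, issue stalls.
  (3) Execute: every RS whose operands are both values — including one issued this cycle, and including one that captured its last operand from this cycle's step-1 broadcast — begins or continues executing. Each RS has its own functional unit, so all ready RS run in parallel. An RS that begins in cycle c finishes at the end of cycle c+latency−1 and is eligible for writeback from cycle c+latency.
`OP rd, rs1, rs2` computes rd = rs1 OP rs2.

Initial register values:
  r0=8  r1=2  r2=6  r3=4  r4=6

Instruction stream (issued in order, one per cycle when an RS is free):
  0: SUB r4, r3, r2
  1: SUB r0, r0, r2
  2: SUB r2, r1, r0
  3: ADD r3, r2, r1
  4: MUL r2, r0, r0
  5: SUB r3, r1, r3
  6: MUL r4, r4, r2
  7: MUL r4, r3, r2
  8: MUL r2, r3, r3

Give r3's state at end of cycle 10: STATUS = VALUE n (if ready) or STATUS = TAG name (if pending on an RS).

STATUS = VALUE 0

cycle 1: issue SUB r4<-Add1 // r0:8,r1:2,r2:6,r3:4,r4:Add1
cycle 2: issue SUB r0<-Add2 // r0:Add2,r1:2,r2:6,r3:4,r4:Add1
cycle 3: CDB Add1=-2; issue SUB r2<-Add1 // r0:Add2,r1:2,r2:Add1,r3:4,r4:-2
cycle 4: CDB Add2=2; issue ADD r3<-Add2 // r0:2,r1:2,r2:Add1,r3:Add2,r4:-2
cycle 5: issue MUL r2<-Mul1 // r0:2,r1:2,r2:Mul1,r3:Add2,r4:-2
cycle 6: CDB Add1=0; issue SUB r3<-Add1 // r0:2,r1:2,r2:Mul1,r3:Add1,r4:-2
cycle 7: issue MUL r4<-Mul2 // r0:2,r1:2,r2:Mul1,r3:Add1,r4:Mul2
cycle 8: CDB Add2=2; stall // r0:2,r1:2,r2:Mul1,r3:Add1,r4:Mul2
cycle 9: stall // r0:2,r1:2,r2:Mul1,r3:Add1,r4:Mul2
cycle 10: CDB Add1=0; stall // r0:2,r1:2,r2:Mul1,r3:0,r4:Mul2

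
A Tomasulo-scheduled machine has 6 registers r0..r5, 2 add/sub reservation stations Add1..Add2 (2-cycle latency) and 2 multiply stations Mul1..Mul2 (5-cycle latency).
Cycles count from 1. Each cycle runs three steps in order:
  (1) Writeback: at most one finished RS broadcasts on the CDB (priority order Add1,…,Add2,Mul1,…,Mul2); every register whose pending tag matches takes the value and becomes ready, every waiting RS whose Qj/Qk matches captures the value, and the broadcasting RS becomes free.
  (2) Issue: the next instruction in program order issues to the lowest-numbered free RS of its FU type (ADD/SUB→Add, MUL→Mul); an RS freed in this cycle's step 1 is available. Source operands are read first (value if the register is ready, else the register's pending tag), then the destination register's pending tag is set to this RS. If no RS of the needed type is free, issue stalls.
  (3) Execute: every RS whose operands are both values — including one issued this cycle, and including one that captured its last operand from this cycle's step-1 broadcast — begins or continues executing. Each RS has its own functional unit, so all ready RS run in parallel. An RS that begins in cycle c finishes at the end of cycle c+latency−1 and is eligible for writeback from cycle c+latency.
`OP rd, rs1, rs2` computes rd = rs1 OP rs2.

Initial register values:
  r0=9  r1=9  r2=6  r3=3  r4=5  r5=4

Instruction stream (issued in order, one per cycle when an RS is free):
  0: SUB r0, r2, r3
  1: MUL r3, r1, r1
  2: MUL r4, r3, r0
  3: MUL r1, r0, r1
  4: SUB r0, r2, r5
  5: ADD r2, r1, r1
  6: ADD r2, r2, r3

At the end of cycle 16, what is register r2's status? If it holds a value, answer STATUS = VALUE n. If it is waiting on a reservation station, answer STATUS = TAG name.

c1: issue SUB r0<-Add1 | r0:Add1,r1:9,r2:6,r3:3,r4:5,r5:4
c2: issue MUL r3<-Mul1 | r0:Add1,r1:9,r2:6,r3:Mul1,r4:5,r5:4
c3: CDB Add1=3; issue MUL r4<-Mul2 | r0:3,r1:9,r2:6,r3:Mul1,r4:Mul2,r5:4
c4: stall | r0:3,r1:9,r2:6,r3:Mul1,r4:Mul2,r5:4
c5: stall | r0:3,r1:9,r2:6,r3:Mul1,r4:Mul2,r5:4
c6: stall | r0:3,r1:9,r2:6,r3:Mul1,r4:Mul2,r5:4
c7: CDB Mul1=81; issue MUL r1<-Mul1 | r0:3,r1:Mul1,r2:6,r3:81,r4:Mul2,r5:4
c8: issue SUB r0<-Add1 | r0:Add1,r1:Mul1,r2:6,r3:81,r4:Mul2,r5:4
c9: issue ADD r2<-Add2 | r0:Add1,r1:Mul1,r2:Add2,r3:81,r4:Mul2,r5:4
c10: CDB Add1=2; issue ADD r2<-Add1 | r0:2,r1:Mul1,r2:Add1,r3:81,r4:Mul2,r5:4
c11: - | r0:2,r1:Mul1,r2:Add1,r3:81,r4:Mul2,r5:4
c12: CDB Mul1=27 | r0:2,r1:27,r2:Add1,r3:81,r4:Mul2,r5:4
c13: CDB Mul2=243 | r0:2,r1:27,r2:Add1,r3:81,r4:243,r5:4
c14: CDB Add2=54 | r0:2,r1:27,r2:Add1,r3:81,r4:243,r5:4
c15: - | r0:2,r1:27,r2:Add1,r3:81,r4:243,r5:4
c16: CDB Add1=135 | r0:2,r1:27,r2:135,r3:81,r4:243,r5:4

STATUS = VALUE 135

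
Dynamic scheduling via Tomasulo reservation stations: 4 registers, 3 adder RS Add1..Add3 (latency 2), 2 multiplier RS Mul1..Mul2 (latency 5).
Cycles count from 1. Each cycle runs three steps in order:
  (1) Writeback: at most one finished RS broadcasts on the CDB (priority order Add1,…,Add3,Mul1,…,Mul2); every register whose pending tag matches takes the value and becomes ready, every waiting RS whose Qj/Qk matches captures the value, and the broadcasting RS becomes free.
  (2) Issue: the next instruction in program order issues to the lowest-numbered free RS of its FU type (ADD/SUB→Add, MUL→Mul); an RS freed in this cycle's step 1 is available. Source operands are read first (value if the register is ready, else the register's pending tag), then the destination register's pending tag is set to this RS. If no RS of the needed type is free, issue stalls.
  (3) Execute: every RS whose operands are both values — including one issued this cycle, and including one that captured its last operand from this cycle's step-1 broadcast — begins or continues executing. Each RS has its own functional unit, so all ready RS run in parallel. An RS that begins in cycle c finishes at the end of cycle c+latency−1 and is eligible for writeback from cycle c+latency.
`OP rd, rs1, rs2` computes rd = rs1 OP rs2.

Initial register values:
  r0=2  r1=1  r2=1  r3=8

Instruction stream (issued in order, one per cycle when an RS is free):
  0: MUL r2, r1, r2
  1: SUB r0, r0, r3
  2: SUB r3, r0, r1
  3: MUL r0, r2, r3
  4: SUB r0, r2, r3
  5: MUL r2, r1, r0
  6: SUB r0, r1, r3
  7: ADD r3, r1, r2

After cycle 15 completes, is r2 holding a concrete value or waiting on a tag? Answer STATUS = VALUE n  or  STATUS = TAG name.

  c1: issue MUL r2<-Mul1  regs: r0:2,r1:1,r2:Mul1,r3:8
  c2: issue SUB r0<-Add1  regs: r0:Add1,r1:1,r2:Mul1,r3:8
  c3: issue SUB r3<-Add2  regs: r0:Add1,r1:1,r2:Mul1,r3:Add2
  c4: CDB Add1=-6; issue MUL r0<-Mul2  regs: r0:Mul2,r1:1,r2:Mul1,r3:Add2
  c5: issue SUB r0<-Add1  regs: r0:Add1,r1:1,r2:Mul1,r3:Add2
  c6: CDB Add2=-7; stall  regs: r0:Add1,r1:1,r2:Mul1,r3:-7
  c7: CDB Mul1=1; issue MUL r2<-Mul1  regs: r0:Add1,r1:1,r2:Mul1,r3:-7
  c8: issue SUB r0<-Add2  regs: r0:Add2,r1:1,r2:Mul1,r3:-7
  c9: CDB Add1=8; issue ADD r3<-Add1  regs: r0:Add2,r1:1,r2:Mul1,r3:Add1
  c10: CDB Add2=8  regs: r0:8,r1:1,r2:Mul1,r3:Add1
  c11: -  regs: r0:8,r1:1,r2:Mul1,r3:Add1
  c12: CDB Mul2=-7  regs: r0:8,r1:1,r2:Mul1,r3:Add1
  c13: -  regs: r0:8,r1:1,r2:Mul1,r3:Add1
  c14: CDB Mul1=8  regs: r0:8,r1:1,r2:8,r3:Add1
  c15: -  regs: r0:8,r1:1,r2:8,r3:Add1

STATUS = VALUE 8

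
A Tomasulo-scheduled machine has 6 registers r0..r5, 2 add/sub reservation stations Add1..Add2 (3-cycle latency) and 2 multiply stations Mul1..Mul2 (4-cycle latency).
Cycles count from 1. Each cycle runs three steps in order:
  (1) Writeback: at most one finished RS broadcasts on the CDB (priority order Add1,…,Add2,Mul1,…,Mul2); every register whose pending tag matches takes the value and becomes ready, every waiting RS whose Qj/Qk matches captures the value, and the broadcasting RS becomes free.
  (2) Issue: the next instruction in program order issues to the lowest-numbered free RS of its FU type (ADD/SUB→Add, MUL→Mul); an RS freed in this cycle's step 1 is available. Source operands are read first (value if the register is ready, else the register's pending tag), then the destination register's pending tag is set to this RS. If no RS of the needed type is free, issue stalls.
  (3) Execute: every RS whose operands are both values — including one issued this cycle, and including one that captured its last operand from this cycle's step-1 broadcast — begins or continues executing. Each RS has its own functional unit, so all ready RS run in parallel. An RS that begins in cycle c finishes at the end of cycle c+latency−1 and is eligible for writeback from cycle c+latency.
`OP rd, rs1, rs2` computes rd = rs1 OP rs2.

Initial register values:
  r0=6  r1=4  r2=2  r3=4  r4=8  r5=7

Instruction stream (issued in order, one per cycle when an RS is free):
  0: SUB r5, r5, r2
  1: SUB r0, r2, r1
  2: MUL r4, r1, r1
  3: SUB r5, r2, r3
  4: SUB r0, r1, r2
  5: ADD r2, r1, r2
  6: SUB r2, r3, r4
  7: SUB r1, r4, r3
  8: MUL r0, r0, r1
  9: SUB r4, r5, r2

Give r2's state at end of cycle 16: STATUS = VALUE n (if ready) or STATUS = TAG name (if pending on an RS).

  c1: issue SUB r5<-Add1  regs: r0:6,r1:4,r2:2,r3:4,r4:8,r5:Add1
  c2: issue SUB r0<-Add2  regs: r0:Add2,r1:4,r2:2,r3:4,r4:8,r5:Add1
  c3: issue MUL r4<-Mul1  regs: r0:Add2,r1:4,r2:2,r3:4,r4:Mul1,r5:Add1
  c4: CDB Add1=5; issue SUB r5<-Add1  regs: r0:Add2,r1:4,r2:2,r3:4,r4:Mul1,r5:Add1
  c5: CDB Add2=-2; issue SUB r0<-Add2  regs: r0:Add2,r1:4,r2:2,r3:4,r4:Mul1,r5:Add1
  c6: stall  regs: r0:Add2,r1:4,r2:2,r3:4,r4:Mul1,r5:Add1
  c7: CDB Add1=-2; issue ADD r2<-Add1  regs: r0:Add2,r1:4,r2:Add1,r3:4,r4:Mul1,r5:-2
  c8: CDB Add2=2; issue SUB r2<-Add2  regs: r0:2,r1:4,r2:Add2,r3:4,r4:Mul1,r5:-2
  c9: CDB Mul1=16; stall  regs: r0:2,r1:4,r2:Add2,r3:4,r4:16,r5:-2
  c10: CDB Add1=6; issue SUB r1<-Add1  regs: r0:2,r1:Add1,r2:Add2,r3:4,r4:16,r5:-2
  c11: issue MUL r0<-Mul1  regs: r0:Mul1,r1:Add1,r2:Add2,r3:4,r4:16,r5:-2
  c12: CDB Add2=-12; issue SUB r4<-Add2  regs: r0:Mul1,r1:Add1,r2:-12,r3:4,r4:Add2,r5:-2
  c13: CDB Add1=12  regs: r0:Mul1,r1:12,r2:-12,r3:4,r4:Add2,r5:-2
  c14: -  regs: r0:Mul1,r1:12,r2:-12,r3:4,r4:Add2,r5:-2
  c15: CDB Add2=10  regs: r0:Mul1,r1:12,r2:-12,r3:4,r4:10,r5:-2
  c16: -  regs: r0:Mul1,r1:12,r2:-12,r3:4,r4:10,r5:-2

STATUS = VALUE -12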